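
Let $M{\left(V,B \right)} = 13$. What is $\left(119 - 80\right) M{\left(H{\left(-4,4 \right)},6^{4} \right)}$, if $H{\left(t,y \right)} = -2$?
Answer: $507$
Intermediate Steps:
$\left(119 - 80\right) M{\left(H{\left(-4,4 \right)},6^{4} \right)} = \left(119 - 80\right) 13 = 39 \cdot 13 = 507$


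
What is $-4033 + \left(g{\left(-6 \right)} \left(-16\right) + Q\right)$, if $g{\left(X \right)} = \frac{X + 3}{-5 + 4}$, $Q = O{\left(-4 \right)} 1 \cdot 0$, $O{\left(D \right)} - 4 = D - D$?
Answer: $-4081$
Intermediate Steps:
$O{\left(D \right)} = 4$ ($O{\left(D \right)} = 4 + \left(D - D\right) = 4 + 0 = 4$)
$Q = 0$ ($Q = 4 \cdot 1 \cdot 0 = 4 \cdot 0 = 0$)
$g{\left(X \right)} = -3 - X$ ($g{\left(X \right)} = \frac{3 + X}{-1} = \left(3 + X\right) \left(-1\right) = -3 - X$)
$-4033 + \left(g{\left(-6 \right)} \left(-16\right) + Q\right) = -4033 + \left(\left(-3 - -6\right) \left(-16\right) + 0\right) = -4033 + \left(\left(-3 + 6\right) \left(-16\right) + 0\right) = -4033 + \left(3 \left(-16\right) + 0\right) = -4033 + \left(-48 + 0\right) = -4033 - 48 = -4081$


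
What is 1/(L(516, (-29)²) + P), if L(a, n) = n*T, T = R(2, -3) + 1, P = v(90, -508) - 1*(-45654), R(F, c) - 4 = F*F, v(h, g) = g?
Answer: 1/52715 ≈ 1.8970e-5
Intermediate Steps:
R(F, c) = 4 + F² (R(F, c) = 4 + F*F = 4 + F²)
P = 45146 (P = -508 - 1*(-45654) = -508 + 45654 = 45146)
T = 9 (T = (4 + 2²) + 1 = (4 + 4) + 1 = 8 + 1 = 9)
L(a, n) = 9*n (L(a, n) = n*9 = 9*n)
1/(L(516, (-29)²) + P) = 1/(9*(-29)² + 45146) = 1/(9*841 + 45146) = 1/(7569 + 45146) = 1/52715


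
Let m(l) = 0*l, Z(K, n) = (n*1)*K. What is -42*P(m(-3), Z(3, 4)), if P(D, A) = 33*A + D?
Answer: -16632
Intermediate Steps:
Z(K, n) = K*n (Z(K, n) = n*K = K*n)
m(l) = 0
P(D, A) = D + 33*A
-42*P(m(-3), Z(3, 4)) = -42*(0 + 33*(3*4)) = -42*(0 + 33*12) = -42*(0 + 396) = -42*396 = -16632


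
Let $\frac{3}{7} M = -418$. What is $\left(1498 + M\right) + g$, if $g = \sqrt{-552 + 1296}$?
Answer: $\frac{1568}{3} + 2 \sqrt{186} \approx 549.94$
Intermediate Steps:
$M = - \frac{2926}{3}$ ($M = \frac{7}{3} \left(-418\right) = - \frac{2926}{3} \approx -975.33$)
$g = 2 \sqrt{186}$ ($g = \sqrt{744} = 2 \sqrt{186} \approx 27.276$)
$\left(1498 + M\right) + g = \left(1498 - \frac{2926}{3}\right) + 2 \sqrt{186} = \frac{1568}{3} + 2 \sqrt{186}$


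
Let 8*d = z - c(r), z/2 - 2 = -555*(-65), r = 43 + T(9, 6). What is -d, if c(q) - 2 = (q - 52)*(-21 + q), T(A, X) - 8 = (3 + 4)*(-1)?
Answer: -9042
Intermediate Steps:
T(A, X) = 1 (T(A, X) = 8 + (3 + 4)*(-1) = 8 + 7*(-1) = 8 - 7 = 1)
r = 44 (r = 43 + 1 = 44)
c(q) = 2 + (-52 + q)*(-21 + q) (c(q) = 2 + (q - 52)*(-21 + q) = 2 + (-52 + q)*(-21 + q))
z = 72154 (z = 4 + 2*(-555*(-65)) = 4 + 2*36075 = 4 + 72150 = 72154)
d = 9042 (d = (72154 - (1094 + 44² - 73*44))/8 = (72154 - (1094 + 1936 - 3212))/8 = (72154 - 1*(-182))/8 = (72154 + 182)/8 = (⅛)*72336 = 9042)
-d = -1*9042 = -9042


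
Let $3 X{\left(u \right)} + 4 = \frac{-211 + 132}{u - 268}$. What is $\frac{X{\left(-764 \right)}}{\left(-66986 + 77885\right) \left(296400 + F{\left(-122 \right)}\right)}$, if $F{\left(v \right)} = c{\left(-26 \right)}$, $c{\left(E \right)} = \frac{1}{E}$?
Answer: $- \frac{52637}{130019682101148} \approx -4.0484 \cdot 10^{-10}$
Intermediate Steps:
$X{\left(u \right)} = - \frac{4}{3} - \frac{79}{3 \left(-268 + u\right)}$ ($X{\left(u \right)} = - \frac{4}{3} + \frac{\left(-211 + 132\right) \frac{1}{u - 268}}{3} = - \frac{4}{3} + \frac{\left(-79\right) \frac{1}{-268 + u}}{3} = - \frac{4}{3} - \frac{79}{3 \left(-268 + u\right)}$)
$F{\left(v \right)} = - \frac{1}{26}$ ($F{\left(v \right)} = \frac{1}{-26} = - \frac{1}{26}$)
$\frac{X{\left(-764 \right)}}{\left(-66986 + 77885\right) \left(296400 + F{\left(-122 \right)}\right)} = \frac{\frac{1}{3} \frac{1}{-268 - 764} \left(993 - -3056\right)}{\left(-66986 + 77885\right) \left(296400 - \frac{1}{26}\right)} = \frac{\frac{1}{3} \frac{1}{-1032} \left(993 + 3056\right)}{10899 \cdot \frac{7706399}{26}} = \frac{\frac{1}{3} \left(- \frac{1}{1032}\right) 4049}{\frac{83992042701}{26}} = \left(- \frac{4049}{3096}\right) \frac{26}{83992042701} = - \frac{52637}{130019682101148}$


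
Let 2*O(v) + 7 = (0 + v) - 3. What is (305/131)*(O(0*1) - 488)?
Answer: -150365/131 ≈ -1147.8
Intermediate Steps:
O(v) = -5 + v/2 (O(v) = -7/2 + ((0 + v) - 3)/2 = -7/2 + (v - 3)/2 = -7/2 + (-3 + v)/2 = -7/2 + (-3/2 + v/2) = -5 + v/2)
(305/131)*(O(0*1) - 488) = (305/131)*((-5 + (0*1)/2) - 488) = (305*(1/131))*((-5 + (1/2)*0) - 488) = 305*((-5 + 0) - 488)/131 = 305*(-5 - 488)/131 = (305/131)*(-493) = -150365/131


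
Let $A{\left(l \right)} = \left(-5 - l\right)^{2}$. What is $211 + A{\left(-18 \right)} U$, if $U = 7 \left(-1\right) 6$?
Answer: $-6887$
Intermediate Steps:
$U = -42$ ($U = \left(-7\right) 6 = -42$)
$211 + A{\left(-18 \right)} U = 211 + \left(5 - 18\right)^{2} \left(-42\right) = 211 + \left(-13\right)^{2} \left(-42\right) = 211 + 169 \left(-42\right) = 211 - 7098 = -6887$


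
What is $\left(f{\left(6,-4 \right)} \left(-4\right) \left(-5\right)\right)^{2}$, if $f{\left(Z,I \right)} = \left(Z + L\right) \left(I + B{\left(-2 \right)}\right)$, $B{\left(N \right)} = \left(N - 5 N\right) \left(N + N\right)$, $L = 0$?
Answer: $18662400$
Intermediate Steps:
$B{\left(N \right)} = - 8 N^{2}$ ($B{\left(N \right)} = - 4 N 2 N = - 8 N^{2}$)
$f{\left(Z,I \right)} = Z \left(-32 + I\right)$ ($f{\left(Z,I \right)} = \left(Z + 0\right) \left(I - 8 \left(-2\right)^{2}\right) = Z \left(I - 32\right) = Z \left(-32 + I\right)$)
$\left(f{\left(6,-4 \right)} \left(-4\right) \left(-5\right)\right)^{2} = \left(6 \left(-32 - 4\right) \left(-4\right) \left(-5\right)\right)^{2} = \left(6 \left(-36\right) \left(-4\right) \left(-5\right)\right)^{2} = \left(\left(-216\right) \left(-4\right) \left(-5\right)\right)^{2} = \left(864 \left(-5\right)\right)^{2} = \left(-4320\right)^{2} = 18662400$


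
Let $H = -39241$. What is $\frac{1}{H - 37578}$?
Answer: $- \frac{1}{76819} \approx -1.3018 \cdot 10^{-5}$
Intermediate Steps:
$\frac{1}{H - 37578} = \frac{1}{-39241 - 37578} = \frac{1}{-76819} = - \frac{1}{76819}$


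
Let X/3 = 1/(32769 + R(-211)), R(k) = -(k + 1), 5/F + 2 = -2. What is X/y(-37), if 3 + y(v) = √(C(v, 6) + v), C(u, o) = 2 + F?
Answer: -12/1989733 - 2*I*√145/1989733 ≈ -6.031e-6 - 1.2104e-5*I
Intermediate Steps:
F = -5/4 (F = 5/(-2 - 2) = 5/(-4) = 5*(-¼) = -5/4 ≈ -1.2500)
C(u, o) = ¾ (C(u, o) = 2 - 5/4 = ¾)
R(k) = -1 - k (R(k) = -(1 + k) = -1 - k)
y(v) = -3 + √(¾ + v)
X = 1/10993 (X = 3/(32769 + (-1 - 1*(-211))) = 3/(32769 + (-1 + 211)) = 3/(32769 + 210) = 3/32979 = 3*(1/32979) = 1/10993 ≈ 9.0967e-5)
X/y(-37) = 1/(10993*(-3 + √(3 + 4*(-37))/2)) = 1/(10993*(-3 + √(3 - 148)/2)) = 1/(10993*(-3 + √(-145)/2)) = 1/(10993*(-3 + (I*√145)/2)) = 1/(10993*(-3 + I*√145/2))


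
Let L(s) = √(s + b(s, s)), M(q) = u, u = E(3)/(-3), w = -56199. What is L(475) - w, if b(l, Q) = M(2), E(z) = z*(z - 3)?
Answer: 56199 + 5*√19 ≈ 56221.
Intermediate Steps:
E(z) = z*(-3 + z)
u = 0 (u = (3*(-3 + 3))/(-3) = (3*0)*(-⅓) = 0*(-⅓) = 0)
M(q) = 0
b(l, Q) = 0
L(s) = √s (L(s) = √(s + 0) = √s)
L(475) - w = √475 - 1*(-56199) = 5*√19 + 56199 = 56199 + 5*√19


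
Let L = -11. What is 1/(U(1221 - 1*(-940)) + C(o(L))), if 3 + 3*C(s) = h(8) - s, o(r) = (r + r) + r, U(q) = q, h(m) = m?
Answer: 3/6521 ≈ 0.00046005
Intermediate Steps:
o(r) = 3*r (o(r) = 2*r + r = 3*r)
C(s) = 5/3 - s/3 (C(s) = -1 + (8 - s)/3 = -1 + (8/3 - s/3) = 5/3 - s/3)
1/(U(1221 - 1*(-940)) + C(o(L))) = 1/((1221 - 1*(-940)) + (5/3 - (-11))) = 1/((1221 + 940) + (5/3 - ⅓*(-33))) = 1/(2161 + (5/3 + 11)) = 1/(2161 + 38/3) = 1/(6521/3) = 3/6521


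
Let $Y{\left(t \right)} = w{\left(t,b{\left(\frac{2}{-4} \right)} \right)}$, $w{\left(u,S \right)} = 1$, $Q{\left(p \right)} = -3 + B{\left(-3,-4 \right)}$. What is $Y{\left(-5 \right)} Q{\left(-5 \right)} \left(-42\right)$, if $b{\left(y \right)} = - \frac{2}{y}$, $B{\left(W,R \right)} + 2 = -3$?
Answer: $336$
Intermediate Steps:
$B{\left(W,R \right)} = -5$ ($B{\left(W,R \right)} = -2 - 3 = -5$)
$Q{\left(p \right)} = -8$ ($Q{\left(p \right)} = -3 - 5 = -8$)
$Y{\left(t \right)} = 1$
$Y{\left(-5 \right)} Q{\left(-5 \right)} \left(-42\right) = 1 \left(-8\right) \left(-42\right) = \left(-8\right) \left(-42\right) = 336$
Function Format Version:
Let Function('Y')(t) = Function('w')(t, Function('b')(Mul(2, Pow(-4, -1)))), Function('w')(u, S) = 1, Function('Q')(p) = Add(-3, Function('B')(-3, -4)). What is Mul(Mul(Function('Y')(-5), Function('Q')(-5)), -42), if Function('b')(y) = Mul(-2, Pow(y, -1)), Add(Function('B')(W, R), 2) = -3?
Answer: 336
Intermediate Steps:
Function('B')(W, R) = -5 (Function('B')(W, R) = Add(-2, -3) = -5)
Function('Q')(p) = -8 (Function('Q')(p) = Add(-3, -5) = -8)
Function('Y')(t) = 1
Mul(Mul(Function('Y')(-5), Function('Q')(-5)), -42) = Mul(Mul(1, -8), -42) = Mul(-8, -42) = 336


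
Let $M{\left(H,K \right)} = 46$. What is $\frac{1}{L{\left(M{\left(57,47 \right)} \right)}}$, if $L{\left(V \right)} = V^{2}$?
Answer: $\frac{1}{2116} \approx 0.00047259$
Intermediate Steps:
$\frac{1}{L{\left(M{\left(57,47 \right)} \right)}} = \frac{1}{46^{2}} = \frac{1}{2116}$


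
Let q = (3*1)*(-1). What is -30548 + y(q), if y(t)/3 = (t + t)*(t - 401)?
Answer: -23276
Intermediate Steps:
q = -3 (q = 3*(-1) = -3)
y(t) = 6*t*(-401 + t) (y(t) = 3*((t + t)*(t - 401)) = 3*((2*t)*(-401 + t)) = 3*(2*t*(-401 + t)) = 6*t*(-401 + t))
-30548 + y(q) = -30548 + 6*(-3)*(-401 - 3) = -30548 + 6*(-3)*(-404) = -30548 + 7272 = -23276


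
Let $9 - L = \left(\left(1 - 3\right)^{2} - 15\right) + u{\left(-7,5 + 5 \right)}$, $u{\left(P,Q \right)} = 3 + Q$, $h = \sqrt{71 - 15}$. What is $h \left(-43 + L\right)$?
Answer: $- 72 \sqrt{14} \approx -269.4$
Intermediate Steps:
$h = 2 \sqrt{14}$ ($h = \sqrt{56} = 2 \sqrt{14} \approx 7.4833$)
$L = 7$ ($L = 9 - \left(\left(\left(1 - 3\right)^{2} - 15\right) + \left(3 + \left(5 + 5\right)\right)\right) = 9 - \left(\left(\left(-2\right)^{2} - 15\right) + \left(3 + 10\right)\right) = 9 - \left(\left(4 - 15\right) + 13\right) = 9 - \left(-11 + 13\right) = 9 - 2 = 7$)
$h \left(-43 + L\right) = 2 \sqrt{14} \left(-43 + 7\right) = 2 \sqrt{14} \left(-36\right) = - 72 \sqrt{14}$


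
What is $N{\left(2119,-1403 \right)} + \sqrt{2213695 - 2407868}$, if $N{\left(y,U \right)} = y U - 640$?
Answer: $-2973597 + i \sqrt{194173} \approx -2.9736 \cdot 10^{6} + 440.65 i$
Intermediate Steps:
$N{\left(y,U \right)} = -640 + U y$ ($N{\left(y,U \right)} = U y - 640 = -640 + U y$)
$N{\left(2119,-1403 \right)} + \sqrt{2213695 - 2407868} = \left(-640 - 2972957\right) + \sqrt{2213695 - 2407868} = \left(-640 - 2972957\right) + \sqrt{-194173} = -2973597 + i \sqrt{194173}$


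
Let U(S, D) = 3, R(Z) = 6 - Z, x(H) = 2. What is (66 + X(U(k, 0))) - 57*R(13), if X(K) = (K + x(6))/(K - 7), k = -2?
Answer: 1855/4 ≈ 463.75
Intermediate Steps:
X(K) = (2 + K)/(-7 + K) (X(K) = (K + 2)/(K - 7) = (2 + K)/(-7 + K))
(66 + X(U(k, 0))) - 57*R(13) = (66 + (2 + 3)/(-7 + 3)) - 57*(6 - 1*13) = (66 + 5/(-4)) - 57*(6 - 13) = (66 - ¼*5) - 57*(-7) = (66 - 5/4) + 399 = 259/4 + 399 = 1855/4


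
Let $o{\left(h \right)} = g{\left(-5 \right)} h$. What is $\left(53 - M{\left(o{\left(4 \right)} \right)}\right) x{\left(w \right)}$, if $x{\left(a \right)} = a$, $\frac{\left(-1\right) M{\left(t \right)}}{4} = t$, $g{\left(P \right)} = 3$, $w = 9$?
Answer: $909$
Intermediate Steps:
$o{\left(h \right)} = 3 h$
$M{\left(t \right)} = - 4 t$
$\left(53 - M{\left(o{\left(4 \right)} \right)}\right) x{\left(w \right)} = \left(53 - - 4 \cdot 3 \cdot 4\right) 9 = \left(53 - \left(-4\right) 12\right) 9 = \left(53 - -48\right) 9 = \left(53 + 48\right) 9 = 101 \cdot 9 = 909$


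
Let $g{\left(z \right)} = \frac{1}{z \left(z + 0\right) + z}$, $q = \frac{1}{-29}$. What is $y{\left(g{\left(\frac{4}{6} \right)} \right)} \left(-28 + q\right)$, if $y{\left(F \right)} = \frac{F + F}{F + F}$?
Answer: $- \frac{813}{29} \approx -28.034$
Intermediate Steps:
$q = - \frac{1}{29} \approx -0.034483$
$g{\left(z \right)} = \frac{1}{z + z^{2}}$ ($g{\left(z \right)} = \frac{1}{z z + z} = \frac{1}{z^{2} + z} = \frac{1}{z + z^{2}}$)
$y{\left(F \right)} = 1$ ($y{\left(F \right)} = \frac{2 F}{2 F} = 2 F \frac{1}{2 F} = 1$)
$y{\left(g{\left(\frac{4}{6} \right)} \right)} \left(-28 + q\right) = 1 \left(-28 - \frac{1}{29}\right) = 1 \left(- \frac{813}{29}\right) = - \frac{813}{29}$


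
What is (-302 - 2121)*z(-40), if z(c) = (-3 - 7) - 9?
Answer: 46037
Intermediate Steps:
z(c) = -19 (z(c) = -10 - 9 = -19)
(-302 - 2121)*z(-40) = (-302 - 2121)*(-19) = -2423*(-19) = 46037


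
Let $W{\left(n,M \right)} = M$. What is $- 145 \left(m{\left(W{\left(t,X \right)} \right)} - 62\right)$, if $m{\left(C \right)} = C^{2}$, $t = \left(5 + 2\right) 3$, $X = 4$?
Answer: $6670$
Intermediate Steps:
$t = 21$ ($t = 7 \cdot 3 = 21$)
$- 145 \left(m{\left(W{\left(t,X \right)} \right)} - 62\right) = - 145 \left(4^{2} - 62\right) = - 145 \left(16 - 62\right) = \left(-145\right) \left(-46\right) = 6670$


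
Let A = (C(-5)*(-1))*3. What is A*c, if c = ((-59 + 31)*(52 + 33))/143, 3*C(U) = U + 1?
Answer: -9520/143 ≈ -66.573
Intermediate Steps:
C(U) = 1/3 + U/3 (C(U) = (U + 1)/3 = (1 + U)/3 = 1/3 + U/3)
c = -2380/143 (c = -28*85*(1/143) = -2380*1/143 = -2380/143 ≈ -16.643)
A = 4 (A = ((1/3 + (1/3)*(-5))*(-1))*3 = ((1/3 - 5/3)*(-1))*3 = -4/3*(-1)*3 = (4/3)*3 = 4)
A*c = 4*(-2380/143) = -9520/143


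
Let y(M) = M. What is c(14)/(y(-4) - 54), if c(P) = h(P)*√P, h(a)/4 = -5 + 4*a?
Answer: -102*√14/29 ≈ -13.160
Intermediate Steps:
h(a) = -20 + 16*a (h(a) = 4*(-5 + 4*a) = -20 + 16*a)
c(P) = √P*(-20 + 16*P) (c(P) = (-20 + 16*P)*√P = √P*(-20 + 16*P))
c(14)/(y(-4) - 54) = (√14*(-20 + 16*14))/(-4 - 54) = (√14*(-20 + 224))/(-58) = -√14*204/58 = -102*√14/29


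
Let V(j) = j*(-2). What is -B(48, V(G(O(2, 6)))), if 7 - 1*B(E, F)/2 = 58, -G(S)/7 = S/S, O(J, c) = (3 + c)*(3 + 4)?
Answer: 102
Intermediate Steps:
O(J, c) = 21 + 7*c (O(J, c) = (3 + c)*7 = 21 + 7*c)
G(S) = -7 (G(S) = -7*S/S = -7*1 = -7)
V(j) = -2*j
B(E, F) = -102 (B(E, F) = 14 - 2*58 = 14 - 116 = -102)
-B(48, V(G(O(2, 6)))) = -1*(-102) = 102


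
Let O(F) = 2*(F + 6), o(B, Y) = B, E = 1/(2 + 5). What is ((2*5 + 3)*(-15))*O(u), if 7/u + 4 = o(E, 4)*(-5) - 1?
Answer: -7449/4 ≈ -1862.3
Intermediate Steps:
E = ⅐ (E = 1/7 = ⅐ ≈ 0.14286)
u = -49/40 (u = 7/(-4 + ((⅐)*(-5) - 1)) = 7/(-4 + (-5/7 - 1)) = 7/(-4 - 12/7) = 7/(-40/7) = 7*(-7/40) = -49/40 ≈ -1.2250)
O(F) = 12 + 2*F (O(F) = 2*(6 + F) = 12 + 2*F)
((2*5 + 3)*(-15))*O(u) = ((2*5 + 3)*(-15))*(12 + 2*(-49/40)) = ((10 + 3)*(-15))*(12 - 49/20) = (13*(-15))*(191/20) = -195*191/20 = -7449/4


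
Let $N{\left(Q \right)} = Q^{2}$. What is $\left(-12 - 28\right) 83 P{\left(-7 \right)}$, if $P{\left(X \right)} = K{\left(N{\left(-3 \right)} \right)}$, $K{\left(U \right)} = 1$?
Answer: $-3320$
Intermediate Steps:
$P{\left(X \right)} = 1$
$\left(-12 - 28\right) 83 P{\left(-7 \right)} = \left(-12 - 28\right) 83 \cdot 1 = \left(-40\right) 83 \cdot 1 = \left(-3320\right) 1 = -3320$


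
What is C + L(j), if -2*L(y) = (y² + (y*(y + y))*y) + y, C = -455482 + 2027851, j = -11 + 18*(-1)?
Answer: 1596352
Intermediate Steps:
j = -29 (j = -11 - 18 = -29)
C = 1572369
L(y) = -y³ - y/2 - y²/2 (L(y) = -((y² + (y*(y + y))*y) + y)/2 = -((y² + (y*(2*y))*y) + y)/2 = -((y² + (2*y²)*y) + y)/2 = -((y² + 2*y³) + y)/2 = -(y + y² + 2*y³)/2 = -y³ - y/2 - y²/2)
C + L(j) = 1572369 - ½*(-29)*(1 - 29 + 2*(-29)²) = 1572369 - ½*(-29)*(1 - 29 + 2*841) = 1572369 - ½*(-29)*(1 - 29 + 1682) = 1572369 - ½*(-29)*1654 = 1572369 + 23983 = 1596352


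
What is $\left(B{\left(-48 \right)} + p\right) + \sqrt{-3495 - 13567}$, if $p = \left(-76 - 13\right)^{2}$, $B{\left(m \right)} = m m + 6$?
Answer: $10231 + i \sqrt{17062} \approx 10231.0 + 130.62 i$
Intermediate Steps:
$B{\left(m \right)} = 6 + m^{2}$ ($B{\left(m \right)} = m^{2} + 6 = 6 + m^{2}$)
$p = 7921$ ($p = \left(-89\right)^{2} = 7921$)
$\left(B{\left(-48 \right)} + p\right) + \sqrt{-3495 - 13567} = \left(\left(6 + \left(-48\right)^{2}\right) + 7921\right) + \sqrt{-3495 - 13567} = \left(\left(6 + 2304\right) + 7921\right) + \sqrt{-17062} = \left(2310 + 7921\right) + i \sqrt{17062} = 10231 + i \sqrt{17062}$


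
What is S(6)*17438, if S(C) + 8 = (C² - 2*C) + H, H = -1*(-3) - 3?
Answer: 279008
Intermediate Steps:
H = 0 (H = 3 - 3 = 0)
S(C) = -8 + C² - 2*C (S(C) = -8 + ((C² - 2*C) + 0) = -8 + (C² - 2*C) = -8 + C² - 2*C)
S(6)*17438 = (-8 + 6² - 2*6)*17438 = (-8 + 36 - 12)*17438 = 16*17438 = 279008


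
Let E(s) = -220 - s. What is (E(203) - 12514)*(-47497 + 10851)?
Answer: 474089302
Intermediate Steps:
(E(203) - 12514)*(-47497 + 10851) = ((-220 - 1*203) - 12514)*(-47497 + 10851) = ((-220 - 203) - 12514)*(-36646) = (-423 - 12514)*(-36646) = -12937*(-36646) = 474089302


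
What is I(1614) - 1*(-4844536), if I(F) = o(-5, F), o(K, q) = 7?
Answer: 4844543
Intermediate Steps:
I(F) = 7
I(1614) - 1*(-4844536) = 7 - 1*(-4844536) = 7 + 4844536 = 4844543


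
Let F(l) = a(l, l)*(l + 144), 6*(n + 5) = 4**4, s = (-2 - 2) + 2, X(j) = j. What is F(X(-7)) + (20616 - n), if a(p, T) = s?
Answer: 60913/3 ≈ 20304.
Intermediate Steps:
s = -2 (s = -4 + 2 = -2)
a(p, T) = -2
n = 113/3 (n = -5 + (1/6)*4**4 = -5 + (1/6)*256 = -5 + 128/3 = 113/3 ≈ 37.667)
F(l) = -288 - 2*l (F(l) = -2*(l + 144) = -2*(144 + l) = -288 - 2*l)
F(X(-7)) + (20616 - n) = (-288 - 2*(-7)) + (20616 - 1*113/3) = (-288 + 14) + (20616 - 113/3) = -274 + 61735/3 = 60913/3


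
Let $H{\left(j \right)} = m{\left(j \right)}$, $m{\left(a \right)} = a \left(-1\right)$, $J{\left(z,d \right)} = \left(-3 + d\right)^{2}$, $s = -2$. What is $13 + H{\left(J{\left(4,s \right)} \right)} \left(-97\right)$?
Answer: $2438$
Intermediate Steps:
$m{\left(a \right)} = - a$
$H{\left(j \right)} = - j$
$13 + H{\left(J{\left(4,s \right)} \right)} \left(-97\right) = 13 + - \left(-3 - 2\right)^{2} \left(-97\right) = 13 + - \left(-5\right)^{2} \left(-97\right) = 13 + \left(-1\right) 25 \left(-97\right) = 13 - -2425 = 13 + 2425 = 2438$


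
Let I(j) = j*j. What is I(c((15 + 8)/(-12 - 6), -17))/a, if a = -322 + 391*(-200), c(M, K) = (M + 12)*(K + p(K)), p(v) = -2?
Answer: -13446889/25441128 ≈ -0.52855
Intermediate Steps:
c(M, K) = (-2 + K)*(12 + M) (c(M, K) = (M + 12)*(K - 2) = (12 + M)*(-2 + K) = (-2 + K)*(12 + M))
I(j) = j²
a = -78522 (a = -322 - 78200 = -78522)
I(c((15 + 8)/(-12 - 6), -17))/a = (-24 - 2*(15 + 8)/(-12 - 6) + 12*(-17) - 17*(15 + 8)/(-12 - 6))²/(-78522) = (-24 - 46/(-18) - 204 - 391/(-18))²*(-1/78522) = (-24 - 46*(-1)/18 - 204 - 391*(-1)/18)²*(-1/78522) = (-24 - 2*(-23/18) - 204 - 17*(-23/18))²*(-1/78522) = (-24 + 23/9 - 204 + 391/18)²*(-1/78522) = (-3667/18)²*(-1/78522) = (13446889/324)*(-1/78522) = -13446889/25441128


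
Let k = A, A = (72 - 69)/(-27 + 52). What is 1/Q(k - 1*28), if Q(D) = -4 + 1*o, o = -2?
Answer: -⅙ ≈ -0.16667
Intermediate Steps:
A = 3/25 ≈ 0.12000
k = 3/25 ≈ 0.12000
Q(D) = -6 (Q(D) = -4 + 1*(-2) = -4 - 2 = -6)
1/Q(k - 1*28) = 1/(-6) = -⅙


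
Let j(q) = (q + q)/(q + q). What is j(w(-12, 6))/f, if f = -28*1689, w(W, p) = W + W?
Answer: -1/47292 ≈ -2.1145e-5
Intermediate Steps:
w(W, p) = 2*W
j(q) = 1 (j(q) = (2*q)/((2*q)) = (2*q)*(1/(2*q)) = 1)
f = -47292
j(w(-12, 6))/f = 1/(-47292) = 1*(-1/47292) = -1/47292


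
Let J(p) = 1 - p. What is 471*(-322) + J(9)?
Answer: -151670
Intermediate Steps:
471*(-322) + J(9) = 471*(-322) + (1 - 1*9) = -151662 + (1 - 9) = -151662 - 8 = -151670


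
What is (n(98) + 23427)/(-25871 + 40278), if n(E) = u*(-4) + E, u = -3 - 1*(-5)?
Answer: 23517/14407 ≈ 1.6323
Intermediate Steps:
u = 2 (u = -3 + 5 = 2)
n(E) = -8 + E (n(E) = 2*(-4) + E = -8 + E)
(n(98) + 23427)/(-25871 + 40278) = ((-8 + 98) + 23427)/(-25871 + 40278) = (90 + 23427)/14407 = 23517*(1/14407) = 23517/14407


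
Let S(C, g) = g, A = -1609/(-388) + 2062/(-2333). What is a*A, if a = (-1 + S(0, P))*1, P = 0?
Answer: -2953741/905204 ≈ -3.2631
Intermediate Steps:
A = 2953741/905204 (A = -1609*(-1/388) + 2062*(-1/2333) = 1609/388 - 2062/2333 = 2953741/905204 ≈ 3.2631)
a = -1 (a = (-1 + 0)*1 = -1*1 = -1)
a*A = -1*2953741/905204 = -2953741/905204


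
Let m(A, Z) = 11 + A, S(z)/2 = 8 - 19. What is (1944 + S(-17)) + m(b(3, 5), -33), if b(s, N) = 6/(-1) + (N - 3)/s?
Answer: 5783/3 ≈ 1927.7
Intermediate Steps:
b(s, N) = -6 + (-3 + N)/s (b(s, N) = 6*(-1) + (-3 + N)/s = -6 + (-3 + N)/s)
S(z) = -22 (S(z) = 2*(8 - 19) = 2*(-11) = -22)
(1944 + S(-17)) + m(b(3, 5), -33) = (1944 - 22) + (11 + (-3 + 5 - 6*3)/3) = 1922 + (11 + (-3 + 5 - 18)/3) = 1922 + (11 + (1/3)*(-16)) = 1922 + (11 - 16/3) = 1922 + 17/3 = 5783/3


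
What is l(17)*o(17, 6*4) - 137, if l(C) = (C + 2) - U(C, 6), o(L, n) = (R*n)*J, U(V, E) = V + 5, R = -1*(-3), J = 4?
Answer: -1001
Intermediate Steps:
R = 3
U(V, E) = 5 + V
o(L, n) = 12*n (o(L, n) = (3*n)*4 = 12*n)
l(C) = -3 (l(C) = (C + 2) - (5 + C) = (2 + C) + (-5 - C) = -3)
l(17)*o(17, 6*4) - 137 = -36*6*4 - 137 = -36*24 - 137 = -3*288 - 137 = -864 - 137 = -1001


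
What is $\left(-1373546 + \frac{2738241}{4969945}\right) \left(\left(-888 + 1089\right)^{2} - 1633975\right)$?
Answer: $\frac{10878445801032579446}{4969945} \approx 2.1888 \cdot 10^{12}$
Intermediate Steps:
$\left(-1373546 + \frac{2738241}{4969945}\right) \left(\left(-888 + 1089\right)^{2} - 1633975\right) = \left(-1373546 + 2738241 \cdot \frac{1}{4969945}\right) \left(201^{2} - 1633975\right) = \left(-1373546 + \frac{2738241}{4969945}\right) \left(40401 - 1633975\right) = \left(- \frac{6826445336729}{4969945}\right) \left(-1593574\right) = \frac{10878445801032579446}{4969945}$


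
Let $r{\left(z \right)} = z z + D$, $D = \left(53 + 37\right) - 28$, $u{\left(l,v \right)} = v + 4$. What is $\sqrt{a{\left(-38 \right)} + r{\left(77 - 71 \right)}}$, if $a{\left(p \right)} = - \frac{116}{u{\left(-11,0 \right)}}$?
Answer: $\sqrt{69} \approx 8.3066$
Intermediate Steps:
$u{\left(l,v \right)} = 4 + v$
$D = 62$ ($D = 90 - 28 = 62$)
$r{\left(z \right)} = 62 + z^{2}$ ($r{\left(z \right)} = z z + 62 = z^{2} + 62 = 62 + z^{2}$)
$a{\left(p \right)} = -29$ ($a{\left(p \right)} = - \frac{116}{4 + 0} = - \frac{116}{4} = \left(-116\right) \frac{1}{4} = -29$)
$\sqrt{a{\left(-38 \right)} + r{\left(77 - 71 \right)}} = \sqrt{-29 + \left(62 + \left(77 - 71\right)^{2}\right)} = \sqrt{-29 + \left(62 + 6^{2}\right)} = \sqrt{-29 + \left(62 + 36\right)} = \sqrt{-29 + 98} = \sqrt{69}$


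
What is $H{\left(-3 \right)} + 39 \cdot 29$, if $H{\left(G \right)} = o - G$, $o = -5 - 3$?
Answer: $1126$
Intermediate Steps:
$o = -8$
$H{\left(G \right)} = -8 - G$
$H{\left(-3 \right)} + 39 \cdot 29 = \left(-8 - -3\right) + 39 \cdot 29 = \left(-8 + 3\right) + 1131 = -5 + 1131 = 1126$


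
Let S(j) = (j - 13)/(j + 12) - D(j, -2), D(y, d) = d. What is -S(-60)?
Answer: -169/48 ≈ -3.5208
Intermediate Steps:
S(j) = 2 + (-13 + j)/(12 + j) (S(j) = (j - 13)/(j + 12) - 1*(-2) = (-13 + j)/(12 + j) + 2 = 2 + (-13 + j)/(12 + j))
-S(-60) = -(11 + 3*(-60))/(12 - 60) = -(11 - 180)/(-48) = -(-1)*(-169)/48 = -1*169/48 = -169/48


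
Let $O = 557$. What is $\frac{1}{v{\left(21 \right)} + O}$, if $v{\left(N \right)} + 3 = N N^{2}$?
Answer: $\frac{1}{9815} \approx 0.00010188$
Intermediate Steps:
$v{\left(N \right)} = -3 + N^{3}$ ($v{\left(N \right)} = -3 + N N^{2} = -3 + N^{3}$)
$\frac{1}{v{\left(21 \right)} + O} = \frac{1}{\left(-3 + 21^{3}\right) + 557} = \frac{1}{\left(-3 + 9261\right) + 557} = \frac{1}{9258 + 557} = \frac{1}{9815}$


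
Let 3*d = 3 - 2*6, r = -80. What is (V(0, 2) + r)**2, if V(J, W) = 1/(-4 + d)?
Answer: 314721/49 ≈ 6422.9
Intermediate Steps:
d = -3 (d = (3 - 2*6)/3 = (3 - 12)/3 = (1/3)*(-9) = -3)
V(J, W) = -1/7 (V(J, W) = 1/(-4 - 3) = 1/(-7) = -1/7)
(V(0, 2) + r)**2 = (-1/7 - 80)**2 = (-561/7)**2 = 314721/49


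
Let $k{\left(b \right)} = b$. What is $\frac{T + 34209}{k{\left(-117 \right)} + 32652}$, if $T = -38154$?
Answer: $- \frac{263}{2169} \approx -0.12125$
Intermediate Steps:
$\frac{T + 34209}{k{\left(-117 \right)} + 32652} = \frac{-38154 + 34209}{-117 + 32652} = - \frac{3945}{32535} = \left(-3945\right) \frac{1}{32535} = - \frac{263}{2169}$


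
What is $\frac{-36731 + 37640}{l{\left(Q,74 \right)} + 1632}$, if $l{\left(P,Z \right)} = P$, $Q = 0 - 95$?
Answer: $\frac{909}{1537} \approx 0.59141$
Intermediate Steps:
$Q = -95$
$\frac{-36731 + 37640}{l{\left(Q,74 \right)} + 1632} = \frac{-36731 + 37640}{-95 + 1632} = \frac{909}{1537}$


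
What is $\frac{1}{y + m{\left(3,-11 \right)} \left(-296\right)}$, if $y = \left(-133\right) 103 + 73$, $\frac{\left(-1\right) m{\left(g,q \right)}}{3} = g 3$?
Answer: $- \frac{1}{5634} \approx -0.00017749$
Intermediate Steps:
$m{\left(g,q \right)} = - 9 g$ ($m{\left(g,q \right)} = - 3 g 3 = - 3 \cdot 3 g = - 9 g$)
$y = -13626$ ($y = -13699 + 73 = -13626$)
$\frac{1}{y + m{\left(3,-11 \right)} \left(-296\right)} = \frac{1}{-13626 + \left(-9\right) 3 \left(-296\right)} = \frac{1}{-13626 - -7992} = \frac{1}{-13626 + 7992} = \frac{1}{-5634} = - \frac{1}{5634}$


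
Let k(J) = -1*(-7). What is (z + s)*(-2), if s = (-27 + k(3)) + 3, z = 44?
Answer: -54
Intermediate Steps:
k(J) = 7
s = -17 (s = (-27 + 7) + 3 = -20 + 3 = -17)
(z + s)*(-2) = (44 - 17)*(-2) = 27*(-2) = -54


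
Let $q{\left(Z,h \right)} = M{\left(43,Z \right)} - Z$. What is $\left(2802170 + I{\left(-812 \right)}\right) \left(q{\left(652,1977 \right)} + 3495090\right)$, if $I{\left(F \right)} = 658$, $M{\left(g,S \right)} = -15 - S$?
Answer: $9792439184388$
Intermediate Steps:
$q{\left(Z,h \right)} = -15 - 2 Z$ ($q{\left(Z,h \right)} = \left(-15 - Z\right) - Z = -15 - 2 Z$)
$\left(2802170 + I{\left(-812 \right)}\right) \left(q{\left(652,1977 \right)} + 3495090\right) = \left(2802170 + 658\right) \left(\left(-15 - 1304\right) + 3495090\right) = 2802828 \left(\left(-15 - 1304\right) + 3495090\right) = 2802828 \left(-1319 + 3495090\right) = 2802828 \cdot 3493771 = 9792439184388$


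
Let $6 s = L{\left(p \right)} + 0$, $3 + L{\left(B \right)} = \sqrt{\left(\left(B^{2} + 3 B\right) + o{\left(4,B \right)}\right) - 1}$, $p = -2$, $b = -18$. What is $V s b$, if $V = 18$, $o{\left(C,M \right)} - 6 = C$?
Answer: $162 - 54 \sqrt{7} \approx 19.129$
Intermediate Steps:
$o{\left(C,M \right)} = 6 + C$
$L{\left(B \right)} = -3 + \sqrt{9 + B^{2} + 3 B}$ ($L{\left(B \right)} = -3 + \sqrt{\left(\left(B^{2} + 3 B\right) + \left(6 + 4\right)\right) - 1} = -3 + \sqrt{\left(\left(B^{2} + 3 B\right) + 10\right) - 1} = -3 + \sqrt{\left(10 + B^{2} + 3 B\right) - 1} = -3 + \sqrt{9 + B^{2} + 3 B}$)
$s = - \frac{1}{2} + \frac{\sqrt{7}}{6}$ ($s = \frac{\left(-3 + \sqrt{9 + \left(-2\right)^{2} + 3 \left(-2\right)}\right) + 0}{6} = \frac{\left(-3 + \sqrt{9 + 4 - 6}\right) + 0}{6} = \frac{\left(-3 + \sqrt{7}\right) + 0}{6} = \frac{-3 + \sqrt{7}}{6} = - \frac{1}{2} + \frac{\sqrt{7}}{6} \approx -0.059041$)
$V s b = 18 \left(- \frac{1}{2} + \frac{\sqrt{7}}{6}\right) \left(-18\right) = \left(-9 + 3 \sqrt{7}\right) \left(-18\right) = 162 - 54 \sqrt{7}$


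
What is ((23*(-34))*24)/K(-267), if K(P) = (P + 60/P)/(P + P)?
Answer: -52468704/1399 ≈ -37504.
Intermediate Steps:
K(P) = (P + 60/P)/(2*P) (K(P) = (P + 60/P)/((2*P)) = (P + 60/P)*(1/(2*P)) = (P + 60/P)/(2*P))
((23*(-34))*24)/K(-267) = ((23*(-34))*24)/(1/2 + 30/(-267)**2) = (-782*24)/(1/2 + 30*(1/71289)) = -18768/(1/2 + 10/23763) = -18768/23783/47526 = -18768*47526/23783 = -52468704/1399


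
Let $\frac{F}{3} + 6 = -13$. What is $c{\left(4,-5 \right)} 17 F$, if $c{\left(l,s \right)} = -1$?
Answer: $969$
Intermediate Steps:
$F = -57$ ($F = -18 + 3 \left(-13\right) = -18 - 39 = -57$)
$c{\left(4,-5 \right)} 17 F = \left(-1\right) 17 \left(-57\right) = \left(-17\right) \left(-57\right) = 969$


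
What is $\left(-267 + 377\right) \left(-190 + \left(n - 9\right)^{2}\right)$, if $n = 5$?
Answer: $-19140$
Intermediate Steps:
$\left(-267 + 377\right) \left(-190 + \left(n - 9\right)^{2}\right) = \left(-267 + 377\right) \left(-190 + \left(5 - 9\right)^{2}\right) = 110 \left(-190 + \left(-4\right)^{2}\right) = 110 \left(-190 + 16\right) = 110 \left(-174\right) = -19140$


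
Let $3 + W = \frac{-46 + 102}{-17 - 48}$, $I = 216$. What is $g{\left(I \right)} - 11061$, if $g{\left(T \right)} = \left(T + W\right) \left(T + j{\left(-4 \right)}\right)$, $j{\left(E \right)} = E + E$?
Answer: $\frac{165319}{5} \approx 33064.0$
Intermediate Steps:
$j{\left(E \right)} = 2 E$
$W = - \frac{251}{65}$ ($W = -3 + \frac{-46 + 102}{-17 - 48} = -3 + \frac{56}{-65} = -3 + 56 \left(- \frac{1}{65}\right) = -3 - \frac{56}{65} = - \frac{251}{65} \approx -3.8615$)
$g{\left(T \right)} = \left(-8 + T\right) \left(- \frac{251}{65} + T\right)$ ($g{\left(T \right)} = \left(T - \frac{251}{65}\right) \left(T + 2 \left(-4\right)\right) = \left(- \frac{251}{65} + T\right) \left(T - 8\right) = \left(- \frac{251}{65} + T\right) \left(-8 + T\right) = \left(-8 + T\right) \left(- \frac{251}{65} + T\right)$)
$g{\left(I \right)} - 11061 = \left(\frac{2008}{65} + 216^{2} - \frac{166536}{65}\right) - 11061 = \left(\frac{2008}{65} + 46656 - \frac{166536}{65}\right) - 11061 = \frac{220624}{5} - 11061 = \frac{165319}{5}$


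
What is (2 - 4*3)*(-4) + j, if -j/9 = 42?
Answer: -338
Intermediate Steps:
j = -378 (j = -9*42 = -378)
(2 - 4*3)*(-4) + j = (2 - 4*3)*(-4) - 378 = (2 - 12)*(-4) - 378 = -10*(-4) - 378 = 40 - 378 = -338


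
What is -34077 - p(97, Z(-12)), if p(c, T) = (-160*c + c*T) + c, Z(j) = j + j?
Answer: -16326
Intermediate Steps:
Z(j) = 2*j
p(c, T) = -159*c + T*c (p(c, T) = (-160*c + T*c) + c = -159*c + T*c)
-34077 - p(97, Z(-12)) = -34077 - 97*(-159 + 2*(-12)) = -34077 - 97*(-159 - 24) = -34077 - 97*(-183) = -34077 - 1*(-17751) = -34077 + 17751 = -16326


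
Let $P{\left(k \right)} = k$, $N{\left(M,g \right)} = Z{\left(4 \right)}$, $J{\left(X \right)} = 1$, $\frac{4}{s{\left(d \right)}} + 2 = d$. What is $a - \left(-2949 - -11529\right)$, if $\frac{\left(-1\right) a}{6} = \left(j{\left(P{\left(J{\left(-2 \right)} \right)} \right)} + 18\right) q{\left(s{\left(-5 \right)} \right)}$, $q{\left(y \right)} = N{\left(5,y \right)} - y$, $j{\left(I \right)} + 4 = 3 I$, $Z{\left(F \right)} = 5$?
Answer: $- \frac{64038}{7} \approx -9148.3$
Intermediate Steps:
$s{\left(d \right)} = \frac{4}{-2 + d}$
$N{\left(M,g \right)} = 5$
$j{\left(I \right)} = -4 + 3 I$
$q{\left(y \right)} = 5 - y$
$a = - \frac{3978}{7}$ ($a = - 6 \left(\left(-4 + 3 \cdot 1\right) + 18\right) \left(5 - \frac{4}{-2 - 5}\right) = - 6 \left(\left(-4 + 3\right) + 18\right) \left(5 - \frac{4}{-7}\right) = - 6 \left(-1 + 18\right) \left(5 - 4 \left(- \frac{1}{7}\right)\right) = - 6 \cdot 17 \left(5 - - \frac{4}{7}\right) = - 6 \cdot 17 \left(5 + \frac{4}{7}\right) = - 6 \cdot 17 \cdot \frac{39}{7} = \left(-6\right) \frac{663}{7} = - \frac{3978}{7} \approx -568.29$)
$a - \left(-2949 - -11529\right) = - \frac{3978}{7} - \left(-2949 - -11529\right) = - \frac{3978}{7} - \left(-2949 + 11529\right) = - \frac{3978}{7} - 8580 = - \frac{64038}{7}$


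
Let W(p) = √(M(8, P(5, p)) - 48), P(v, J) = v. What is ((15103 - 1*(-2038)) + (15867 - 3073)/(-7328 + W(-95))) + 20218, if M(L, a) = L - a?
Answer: 2006070685379/53699629 - 38382*I*√5/53699629 ≈ 37357.0 - 0.0015982*I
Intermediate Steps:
W(p) = 3*I*√5 (W(p) = √((8 - 1*5) - 48) = √((8 - 5) - 48) = √(3 - 48) = √(-45) = 3*I*√5)
((15103 - 1*(-2038)) + (15867 - 3073)/(-7328 + W(-95))) + 20218 = ((15103 - 1*(-2038)) + (15867 - 3073)/(-7328 + 3*I*√5)) + 20218 = ((15103 + 2038) + 12794/(-7328 + 3*I*√5)) + 20218 = (17141 + 12794/(-7328 + 3*I*√5)) + 20218 = 37359 + 12794/(-7328 + 3*I*√5)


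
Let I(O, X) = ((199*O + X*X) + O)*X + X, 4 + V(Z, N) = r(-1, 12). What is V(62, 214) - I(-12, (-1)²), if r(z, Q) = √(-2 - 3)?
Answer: 2394 + I*√5 ≈ 2394.0 + 2.2361*I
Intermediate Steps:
r(z, Q) = I*√5 (r(z, Q) = √(-5) = I*√5)
V(Z, N) = -4 + I*√5
I(O, X) = X + X*(X² + 200*O) (I(O, X) = ((199*O + X²) + O)*X + X = ((X² + 199*O) + O)*X + X = (X² + 200*O)*X + X = X*(X² + 200*O) + X = X + X*(X² + 200*O))
V(62, 214) - I(-12, (-1)²) = (-4 + I*√5) - (-1)²*(1 + ((-1)²)² + 200*(-12)) = (-4 + I*√5) - (1 + 1² - 2400) = (-4 + I*√5) - (1 + 1 - 2400) = (-4 + I*√5) - (-2398) = (-4 + I*√5) - 1*(-2398) = (-4 + I*√5) + 2398 = 2394 + I*√5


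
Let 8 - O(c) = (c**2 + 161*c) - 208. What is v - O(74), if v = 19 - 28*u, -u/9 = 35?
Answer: 26013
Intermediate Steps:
u = -315 (u = -9*35 = -315)
O(c) = 216 - c**2 - 161*c (O(c) = 8 - ((c**2 + 161*c) - 208) = 8 - (-208 + c**2 + 161*c) = 8 + (208 - c**2 - 161*c) = 216 - c**2 - 161*c)
v = 8839 (v = 19 - 28*(-315) = 19 + 8820 = 8839)
v - O(74) = 8839 - (216 - 1*74**2 - 161*74) = 8839 - (216 - 1*5476 - 11914) = 8839 - (216 - 5476 - 11914) = 8839 - 1*(-17174) = 8839 + 17174 = 26013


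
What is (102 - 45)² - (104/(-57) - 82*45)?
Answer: 395627/57 ≈ 6940.8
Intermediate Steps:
(102 - 45)² - (104/(-57) - 82*45) = 57² - (104*(-1/57) - 3690) = 3249 - (-104/57 - 3690) = 3249 - 1*(-210434/57) = 3249 + 210434/57 = 395627/57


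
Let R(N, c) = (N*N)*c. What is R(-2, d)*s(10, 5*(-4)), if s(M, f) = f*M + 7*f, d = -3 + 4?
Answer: -1360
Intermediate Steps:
d = 1
s(M, f) = 7*f + M*f (s(M, f) = M*f + 7*f = 7*f + M*f)
R(N, c) = c*N**2 (R(N, c) = N**2*c = c*N**2)
R(-2, d)*s(10, 5*(-4)) = (1*(-2)**2)*((5*(-4))*(7 + 10)) = (1*4)*(-20*17) = 4*(-340) = -1360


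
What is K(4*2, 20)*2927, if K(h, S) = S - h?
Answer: 35124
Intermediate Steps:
K(4*2, 20)*2927 = (20 - 4*2)*2927 = (20 - 1*8)*2927 = (20 - 8)*2927 = 12*2927 = 35124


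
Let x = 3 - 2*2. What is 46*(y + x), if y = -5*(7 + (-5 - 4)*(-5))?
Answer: -12006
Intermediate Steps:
y = -260 (y = -5*(7 - 9*(-5)) = -5*(7 + 45) = -5*52 = -260)
x = -1 (x = 3 - 4 = -1)
46*(y + x) = 46*(-260 - 1) = 46*(-261) = -12006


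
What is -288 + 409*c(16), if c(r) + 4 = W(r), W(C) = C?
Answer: 4620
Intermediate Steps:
c(r) = -4 + r
-288 + 409*c(16) = -288 + 409*(-4 + 16) = -288 + 409*12 = -288 + 4908 = 4620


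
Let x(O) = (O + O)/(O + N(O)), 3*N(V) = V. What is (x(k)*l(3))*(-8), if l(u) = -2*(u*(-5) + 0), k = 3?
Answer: -360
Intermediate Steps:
N(V) = V/3
l(u) = 10*u (l(u) = -2*(-5*u + 0) = -(-10)*u = 10*u)
x(O) = 3/2 (x(O) = (O + O)/(O + O/3) = (2*O)/((4*O/3)) = (2*O)*(3/(4*O)) = 3/2)
(x(k)*l(3))*(-8) = (3*(10*3)/2)*(-8) = ((3/2)*30)*(-8) = 45*(-8) = -360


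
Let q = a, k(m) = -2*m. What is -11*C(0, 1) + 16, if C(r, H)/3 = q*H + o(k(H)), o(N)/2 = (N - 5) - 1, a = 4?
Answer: 412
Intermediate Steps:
q = 4
o(N) = -12 + 2*N (o(N) = 2*((N - 5) - 1) = 2*((-5 + N) - 1) = 2*(-6 + N) = -12 + 2*N)
C(r, H) = -36 (C(r, H) = 3*(4*H + (-12 + 2*(-2*H))) = 3*(4*H + (-12 - 4*H)) = 3*(-12) = -36)
-11*C(0, 1) + 16 = -11*(-36) + 16 = 396 + 16 = 412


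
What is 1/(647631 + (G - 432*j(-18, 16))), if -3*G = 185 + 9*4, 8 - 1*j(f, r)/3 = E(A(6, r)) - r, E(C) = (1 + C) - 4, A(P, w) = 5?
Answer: 3/1857136 ≈ 1.6154e-6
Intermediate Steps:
E(C) = -3 + C
j(f, r) = 18 + 3*r (j(f, r) = 24 - 3*((-3 + 5) - r) = 24 - 3*(2 - r) = 24 + (-6 + 3*r) = 18 + 3*r)
G = -221/3 (G = -(185 + 9*4)/3 = -(185 + 36)/3 = -⅓*221 = -221/3 ≈ -73.667)
1/(647631 + (G - 432*j(-18, 16))) = 1/(647631 + (-221/3 - 432*(18 + 3*16))) = 1/(647631 + (-221/3 - 432*(18 + 48))) = 1/(647631 + (-221/3 - 432*66)) = 1/(647631 + (-221/3 - 28512)) = 1/(647631 - 85757/3) = 1/(1857136/3) = 3/1857136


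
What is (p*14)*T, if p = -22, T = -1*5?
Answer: 1540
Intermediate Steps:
T = -5
(p*14)*T = -22*14*(-5) = -308*(-5) = 1540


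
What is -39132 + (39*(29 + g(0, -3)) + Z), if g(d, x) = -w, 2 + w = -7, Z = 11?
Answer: -37639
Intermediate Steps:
w = -9 (w = -2 - 7 = -9)
g(d, x) = 9 (g(d, x) = -1*(-9) = 9)
-39132 + (39*(29 + g(0, -3)) + Z) = -39132 + (39*(29 + 9) + 11) = -39132 + (39*38 + 11) = -39132 + (1482 + 11) = -39132 + 1493 = -37639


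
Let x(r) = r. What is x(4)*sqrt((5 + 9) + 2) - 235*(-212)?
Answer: 49836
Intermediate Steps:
x(4)*sqrt((5 + 9) + 2) - 235*(-212) = 4*sqrt((5 + 9) + 2) - 235*(-212) = 4*sqrt(14 + 2) + 49820 = 4*sqrt(16) + 49820 = 4*4 + 49820 = 16 + 49820 = 49836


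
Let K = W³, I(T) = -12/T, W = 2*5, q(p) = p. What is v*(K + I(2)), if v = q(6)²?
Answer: 35784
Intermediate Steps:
W = 10
v = 36 (v = 6² = 36)
K = 1000 (K = 10³ = 1000)
v*(K + I(2)) = 36*(1000 - 12/2) = 36*(1000 - 12*½) = 36*(1000 - 6) = 36*994 = 35784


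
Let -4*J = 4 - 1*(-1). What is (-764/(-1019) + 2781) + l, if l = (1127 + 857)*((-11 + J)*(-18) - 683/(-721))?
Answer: 324834808059/734699 ≈ 4.4213e+5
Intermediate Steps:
J = -5/4 (J = -(4 - 1*(-1))/4 = -(4 + 1)/4 = -¼*5 = -5/4 ≈ -1.2500)
l = 316772384/721 (l = (1127 + 857)*((-11 - 5/4)*(-18) - 683/(-721)) = 1984*(-49/4*(-18) - 683*(-1/721)) = 1984*(441/2 + 683/721) = 1984*(319327/1442) = 316772384/721 ≈ 4.3935e+5)
(-764/(-1019) + 2781) + l = (-764/(-1019) + 2781) + 316772384/721 = (-764*(-1/1019) + 2781) + 316772384/721 = (764/1019 + 2781) + 316772384/721 = 2834603/1019 + 316772384/721 = 324834808059/734699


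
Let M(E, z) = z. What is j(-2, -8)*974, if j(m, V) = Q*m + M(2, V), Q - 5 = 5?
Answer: -27272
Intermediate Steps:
Q = 10 (Q = 5 + 5 = 10)
j(m, V) = V + 10*m (j(m, V) = 10*m + V = V + 10*m)
j(-2, -8)*974 = (-8 + 10*(-2))*974 = (-8 - 20)*974 = -28*974 = -27272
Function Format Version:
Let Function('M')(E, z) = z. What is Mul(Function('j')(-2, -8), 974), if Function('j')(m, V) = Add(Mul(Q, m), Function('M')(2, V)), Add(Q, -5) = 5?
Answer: -27272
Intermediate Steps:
Q = 10 (Q = Add(5, 5) = 10)
Function('j')(m, V) = Add(V, Mul(10, m)) (Function('j')(m, V) = Add(Mul(10, m), V) = Add(V, Mul(10, m)))
Mul(Function('j')(-2, -8), 974) = Mul(Add(-8, Mul(10, -2)), 974) = Mul(Add(-8, -20), 974) = Mul(-28, 974) = -27272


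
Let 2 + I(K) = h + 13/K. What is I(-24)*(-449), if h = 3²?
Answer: -69595/24 ≈ -2899.8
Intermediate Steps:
h = 9
I(K) = 7 + 13/K (I(K) = -2 + (9 + 13/K) = 7 + 13/K)
I(-24)*(-449) = (7 + 13/(-24))*(-449) = (7 + 13*(-1/24))*(-449) = (7 - 13/24)*(-449) = (155/24)*(-449) = -69595/24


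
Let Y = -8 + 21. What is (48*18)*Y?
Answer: 11232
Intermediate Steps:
Y = 13
(48*18)*Y = (48*18)*13 = 864*13 = 11232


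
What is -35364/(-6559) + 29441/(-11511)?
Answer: 30567355/10785807 ≈ 2.8340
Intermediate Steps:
-35364/(-6559) + 29441/(-11511) = -35364*(-1/6559) + 29441*(-1/11511) = 5052/937 - 29441/11511 = 30567355/10785807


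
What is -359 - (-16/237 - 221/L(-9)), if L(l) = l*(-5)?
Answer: -1258546/3555 ≈ -354.02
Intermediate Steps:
L(l) = -5*l
-359 - (-16/237 - 221/L(-9)) = -359 - (-16/237 - 221/((-5*(-9)))) = -359 - (-16*1/237 - 221/45) = -359 - (-16/237 - 221*1/45) = -359 - (-16/237 - 221/45) = -359 - 1*(-17699/3555) = -359 + 17699/3555 = -1258546/3555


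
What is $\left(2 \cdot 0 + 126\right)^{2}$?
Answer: $15876$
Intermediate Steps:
$\left(2 \cdot 0 + 126\right)^{2} = \left(0 + 126\right)^{2} = 126^{2} = 15876$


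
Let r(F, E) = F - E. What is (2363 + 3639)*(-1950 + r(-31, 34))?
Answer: -12094030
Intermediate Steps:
(2363 + 3639)*(-1950 + r(-31, 34)) = (2363 + 3639)*(-1950 + (-31 - 1*34)) = 6002*(-1950 + (-31 - 34)) = 6002*(-1950 - 65) = 6002*(-2015) = -12094030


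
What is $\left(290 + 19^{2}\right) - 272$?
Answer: $379$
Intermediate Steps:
$\left(290 + 19^{2}\right) - 272 = \left(290 + 361\right) - 272 = 651 - 272 = 379$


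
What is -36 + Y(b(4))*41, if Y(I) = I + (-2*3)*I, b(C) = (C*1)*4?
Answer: -3316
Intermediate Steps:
b(C) = 4*C (b(C) = C*4 = 4*C)
Y(I) = -5*I (Y(I) = I - 6*I = -5*I)
-36 + Y(b(4))*41 = -36 - 20*4*41 = -36 - 5*16*41 = -36 - 80*41 = -36 - 3280 = -3316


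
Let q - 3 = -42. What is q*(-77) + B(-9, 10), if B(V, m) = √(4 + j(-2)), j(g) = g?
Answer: 3003 + √2 ≈ 3004.4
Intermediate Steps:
q = -39 (q = 3 - 42 = -39)
B(V, m) = √2 (B(V, m) = √(4 - 2) = √2)
q*(-77) + B(-9, 10) = -39*(-77) + √2 = 3003 + √2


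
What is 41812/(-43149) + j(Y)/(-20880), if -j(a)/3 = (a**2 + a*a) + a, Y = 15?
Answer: -18063149/20021136 ≈ -0.90220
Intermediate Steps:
j(a) = -6*a**2 - 3*a (j(a) = -3*((a**2 + a*a) + a) = -3*((a**2 + a**2) + a) = -3*(2*a**2 + a) = -3*(a + 2*a**2) = -6*a**2 - 3*a)
41812/(-43149) + j(Y)/(-20880) = 41812/(-43149) - 3*15*(1 + 2*15)/(-20880) = 41812*(-1/43149) - 3*15*(1 + 30)*(-1/20880) = -41812/43149 - 3*15*31*(-1/20880) = -41812/43149 - 1395*(-1/20880) = -41812/43149 + 31/464 = -18063149/20021136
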